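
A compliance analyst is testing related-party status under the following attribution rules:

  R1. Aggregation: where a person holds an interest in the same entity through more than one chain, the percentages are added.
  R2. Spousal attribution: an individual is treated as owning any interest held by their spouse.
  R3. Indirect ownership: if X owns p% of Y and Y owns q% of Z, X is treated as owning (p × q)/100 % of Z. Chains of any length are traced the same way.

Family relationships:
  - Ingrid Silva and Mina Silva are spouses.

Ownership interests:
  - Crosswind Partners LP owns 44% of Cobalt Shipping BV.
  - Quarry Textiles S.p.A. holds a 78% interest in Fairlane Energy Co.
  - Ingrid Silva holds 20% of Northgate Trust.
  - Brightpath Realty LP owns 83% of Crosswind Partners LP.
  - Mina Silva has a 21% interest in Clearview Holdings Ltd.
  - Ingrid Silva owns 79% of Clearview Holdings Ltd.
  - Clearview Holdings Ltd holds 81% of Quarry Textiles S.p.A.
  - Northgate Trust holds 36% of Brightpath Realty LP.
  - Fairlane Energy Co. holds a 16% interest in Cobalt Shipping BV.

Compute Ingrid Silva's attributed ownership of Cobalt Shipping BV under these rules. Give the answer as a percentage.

By spousal attribution (R2), Ingrid Silva is treated as also owning Mina Silva's interest in Clearview Holdings Ltd, giving 79% + 21% = 100%.
Chain via Clearview Holdings Ltd → Quarry Textiles S.p.A. → Fairlane Energy Co. (R3): 100% × 81% × 78% × 16% = 10.1088% of Cobalt Shipping BV.
Chain via Northgate Trust → Brightpath Realty LP → Crosswind Partners LP (R3): 20% × 36% × 83% × 44% = 2.62944% of Cobalt Shipping BV.
Aggregating (R1): 10.1088% + 2.62944% = 12.73824%.

12.73824%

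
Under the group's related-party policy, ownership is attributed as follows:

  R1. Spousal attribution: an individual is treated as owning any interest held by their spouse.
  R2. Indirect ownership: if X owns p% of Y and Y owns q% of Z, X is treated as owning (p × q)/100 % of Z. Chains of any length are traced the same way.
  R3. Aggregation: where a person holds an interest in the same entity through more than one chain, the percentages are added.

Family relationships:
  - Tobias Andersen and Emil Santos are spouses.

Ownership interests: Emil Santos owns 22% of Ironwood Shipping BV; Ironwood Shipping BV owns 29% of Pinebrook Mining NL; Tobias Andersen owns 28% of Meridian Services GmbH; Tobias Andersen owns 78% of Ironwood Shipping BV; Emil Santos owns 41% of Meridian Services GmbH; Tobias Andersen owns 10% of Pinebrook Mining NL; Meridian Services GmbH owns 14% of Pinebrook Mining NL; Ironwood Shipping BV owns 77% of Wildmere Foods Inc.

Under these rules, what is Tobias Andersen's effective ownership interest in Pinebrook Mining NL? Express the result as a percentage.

By spousal attribution (R1), Tobias Andersen is treated as also owning Emil Santos's interest in Meridian Services GmbH, giving 28% + 41% = 69%.
By spousal attribution (R1), Tobias Andersen is treated as also owning Emil Santos's interest in Ironwood Shipping BV, giving 78% + 22% = 100%.
Chain via Meridian Services GmbH (R2): 69% × 14% = 9.66% of Pinebrook Mining NL.
Chain via Ironwood Shipping BV (R2): 100% × 29% = 29% of Pinebrook Mining NL.
Direct interest in Pinebrook Mining NL: 10%.
Aggregating (R3): 9.66% + 29% + 10% = 48.66%.

48.66%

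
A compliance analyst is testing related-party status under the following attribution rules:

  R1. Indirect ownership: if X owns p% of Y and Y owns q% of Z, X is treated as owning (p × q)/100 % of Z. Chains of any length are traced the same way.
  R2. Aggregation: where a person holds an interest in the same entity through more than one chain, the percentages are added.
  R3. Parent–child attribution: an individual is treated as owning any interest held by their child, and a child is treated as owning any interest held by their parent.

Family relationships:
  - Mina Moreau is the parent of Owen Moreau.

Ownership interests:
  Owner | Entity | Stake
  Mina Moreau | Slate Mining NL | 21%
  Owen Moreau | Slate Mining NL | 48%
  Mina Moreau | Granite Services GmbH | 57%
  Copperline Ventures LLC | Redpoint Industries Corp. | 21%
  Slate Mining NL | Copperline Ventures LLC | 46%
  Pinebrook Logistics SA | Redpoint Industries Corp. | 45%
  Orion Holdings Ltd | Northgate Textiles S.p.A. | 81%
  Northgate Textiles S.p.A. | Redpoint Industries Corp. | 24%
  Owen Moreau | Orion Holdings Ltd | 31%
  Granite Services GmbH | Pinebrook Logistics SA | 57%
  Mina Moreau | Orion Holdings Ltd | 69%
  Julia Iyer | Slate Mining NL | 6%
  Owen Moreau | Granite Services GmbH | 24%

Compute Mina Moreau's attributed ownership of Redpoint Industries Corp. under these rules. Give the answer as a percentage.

By parent–child attribution (R3), Mina Moreau is treated as also owning Owen Moreau's interest in Slate Mining NL, giving 21% + 48% = 69%.
By parent–child attribution (R3), Mina Moreau is treated as also owning Owen Moreau's interest in Granite Services GmbH, giving 57% + 24% = 81%.
By parent–child attribution (R3), Mina Moreau is treated as also owning Owen Moreau's interest in Orion Holdings Ltd, giving 69% + 31% = 100%.
Chain via Slate Mining NL → Copperline Ventures LLC (R1): 69% × 46% × 21% = 6.6654% of Redpoint Industries Corp.
Chain via Granite Services GmbH → Pinebrook Logistics SA (R1): 81% × 57% × 45% = 20.7765% of Redpoint Industries Corp.
Chain via Orion Holdings Ltd → Northgate Textiles S.p.A. (R1): 100% × 81% × 24% = 19.44% of Redpoint Industries Corp.
Aggregating (R2): 6.6654% + 20.7765% + 19.44% = 46.8819%.

46.8819%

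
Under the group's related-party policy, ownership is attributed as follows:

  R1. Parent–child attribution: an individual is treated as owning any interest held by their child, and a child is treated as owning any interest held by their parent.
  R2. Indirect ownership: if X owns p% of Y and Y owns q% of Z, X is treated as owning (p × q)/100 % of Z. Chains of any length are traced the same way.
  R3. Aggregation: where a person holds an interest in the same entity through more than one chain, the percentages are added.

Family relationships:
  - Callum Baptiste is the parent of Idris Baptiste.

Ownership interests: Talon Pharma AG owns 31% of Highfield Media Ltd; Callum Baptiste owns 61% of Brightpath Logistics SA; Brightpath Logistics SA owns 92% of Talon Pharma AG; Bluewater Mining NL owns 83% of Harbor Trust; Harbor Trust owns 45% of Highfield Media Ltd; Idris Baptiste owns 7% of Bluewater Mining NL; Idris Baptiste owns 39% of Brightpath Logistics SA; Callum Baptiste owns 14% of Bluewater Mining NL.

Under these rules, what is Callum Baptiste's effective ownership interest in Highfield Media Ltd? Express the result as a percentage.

36.3635%

By parent–child attribution (R1), Callum Baptiste is treated as also owning Idris Baptiste's interest in Bluewater Mining NL, giving 14% + 7% = 21%.
By parent–child attribution (R1), Callum Baptiste is treated as also owning Idris Baptiste's interest in Brightpath Logistics SA, giving 61% + 39% = 100%.
Chain via Bluewater Mining NL → Harbor Trust (R2): 21% × 83% × 45% = 7.8435% of Highfield Media Ltd.
Chain via Brightpath Logistics SA → Talon Pharma AG (R2): 100% × 92% × 31% = 28.52% of Highfield Media Ltd.
Aggregating (R3): 7.8435% + 28.52% = 36.3635%.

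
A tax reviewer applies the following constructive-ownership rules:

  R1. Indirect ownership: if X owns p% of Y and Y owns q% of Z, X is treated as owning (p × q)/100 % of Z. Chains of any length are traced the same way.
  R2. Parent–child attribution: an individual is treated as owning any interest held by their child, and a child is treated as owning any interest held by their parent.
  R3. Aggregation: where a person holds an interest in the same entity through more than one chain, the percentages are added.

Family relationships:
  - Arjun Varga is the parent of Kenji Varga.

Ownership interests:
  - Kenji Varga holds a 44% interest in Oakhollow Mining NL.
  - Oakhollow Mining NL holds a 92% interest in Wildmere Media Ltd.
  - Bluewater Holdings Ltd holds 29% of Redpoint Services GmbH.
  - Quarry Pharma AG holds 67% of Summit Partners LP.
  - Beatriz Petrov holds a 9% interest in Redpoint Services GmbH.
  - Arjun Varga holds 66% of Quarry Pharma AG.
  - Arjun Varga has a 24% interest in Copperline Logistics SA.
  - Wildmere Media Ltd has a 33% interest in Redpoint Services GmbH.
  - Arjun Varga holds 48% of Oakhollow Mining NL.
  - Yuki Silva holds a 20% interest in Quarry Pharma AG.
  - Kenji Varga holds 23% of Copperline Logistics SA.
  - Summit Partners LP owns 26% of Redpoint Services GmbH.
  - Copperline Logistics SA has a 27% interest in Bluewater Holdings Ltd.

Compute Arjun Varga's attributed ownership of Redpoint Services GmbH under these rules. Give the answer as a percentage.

43.1085%

By parent–child attribution (R2), Arjun Varga is treated as also owning Kenji Varga's interest in Copperline Logistics SA, giving 24% + 23% = 47%.
By parent–child attribution (R2), Arjun Varga is treated as also owning Kenji Varga's interest in Oakhollow Mining NL, giving 48% + 44% = 92%.
Chain via Copperline Logistics SA → Bluewater Holdings Ltd (R1): 47% × 27% × 29% = 3.6801% of Redpoint Services GmbH.
Chain via Quarry Pharma AG → Summit Partners LP (R1): 66% × 67% × 26% = 11.4972% of Redpoint Services GmbH.
Chain via Oakhollow Mining NL → Wildmere Media Ltd (R1): 92% × 92% × 33% = 27.9312% of Redpoint Services GmbH.
Aggregating (R3): 3.6801% + 11.4972% + 27.9312% = 43.1085%.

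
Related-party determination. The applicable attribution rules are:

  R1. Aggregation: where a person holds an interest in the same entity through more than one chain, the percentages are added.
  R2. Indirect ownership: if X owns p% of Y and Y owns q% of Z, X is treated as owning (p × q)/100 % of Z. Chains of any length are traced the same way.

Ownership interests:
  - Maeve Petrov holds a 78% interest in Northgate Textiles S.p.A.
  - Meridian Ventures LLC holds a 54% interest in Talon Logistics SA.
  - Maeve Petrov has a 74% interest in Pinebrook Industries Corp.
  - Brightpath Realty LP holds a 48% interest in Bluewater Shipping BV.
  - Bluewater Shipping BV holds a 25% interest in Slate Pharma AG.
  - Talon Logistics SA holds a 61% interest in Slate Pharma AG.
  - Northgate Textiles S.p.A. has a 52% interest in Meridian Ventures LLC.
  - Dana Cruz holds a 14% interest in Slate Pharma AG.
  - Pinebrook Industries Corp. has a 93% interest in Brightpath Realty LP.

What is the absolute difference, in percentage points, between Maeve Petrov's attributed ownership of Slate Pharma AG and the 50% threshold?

28.381136

Chain via Northgate Textiles S.p.A. → Meridian Ventures LLC → Talon Logistics SA (R2): 78% × 52% × 54% × 61% = 13.360464% of Slate Pharma AG.
Chain via Pinebrook Industries Corp. → Brightpath Realty LP → Bluewater Shipping BV (R2): 74% × 93% × 48% × 25% = 8.2584% of Slate Pharma AG.
Aggregating (R1): 13.360464% + 8.2584% = 21.618864%.
21.618864% falls short of the 50% threshold by 28.381136 percentage points.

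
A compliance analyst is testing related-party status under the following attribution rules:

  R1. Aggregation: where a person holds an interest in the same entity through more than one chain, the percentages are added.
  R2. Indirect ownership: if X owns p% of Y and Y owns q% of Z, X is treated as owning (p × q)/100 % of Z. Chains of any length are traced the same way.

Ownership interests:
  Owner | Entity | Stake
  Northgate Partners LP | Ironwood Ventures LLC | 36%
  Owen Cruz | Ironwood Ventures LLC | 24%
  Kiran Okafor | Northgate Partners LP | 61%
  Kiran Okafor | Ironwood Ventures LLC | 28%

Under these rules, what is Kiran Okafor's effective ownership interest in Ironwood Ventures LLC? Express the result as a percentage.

49.96%

Chain via Northgate Partners LP (R2): 61% × 36% = 21.96% of Ironwood Ventures LLC.
Direct interest in Ironwood Ventures LLC: 28%.
Aggregating (R1): 21.96% + 28% = 49.96%.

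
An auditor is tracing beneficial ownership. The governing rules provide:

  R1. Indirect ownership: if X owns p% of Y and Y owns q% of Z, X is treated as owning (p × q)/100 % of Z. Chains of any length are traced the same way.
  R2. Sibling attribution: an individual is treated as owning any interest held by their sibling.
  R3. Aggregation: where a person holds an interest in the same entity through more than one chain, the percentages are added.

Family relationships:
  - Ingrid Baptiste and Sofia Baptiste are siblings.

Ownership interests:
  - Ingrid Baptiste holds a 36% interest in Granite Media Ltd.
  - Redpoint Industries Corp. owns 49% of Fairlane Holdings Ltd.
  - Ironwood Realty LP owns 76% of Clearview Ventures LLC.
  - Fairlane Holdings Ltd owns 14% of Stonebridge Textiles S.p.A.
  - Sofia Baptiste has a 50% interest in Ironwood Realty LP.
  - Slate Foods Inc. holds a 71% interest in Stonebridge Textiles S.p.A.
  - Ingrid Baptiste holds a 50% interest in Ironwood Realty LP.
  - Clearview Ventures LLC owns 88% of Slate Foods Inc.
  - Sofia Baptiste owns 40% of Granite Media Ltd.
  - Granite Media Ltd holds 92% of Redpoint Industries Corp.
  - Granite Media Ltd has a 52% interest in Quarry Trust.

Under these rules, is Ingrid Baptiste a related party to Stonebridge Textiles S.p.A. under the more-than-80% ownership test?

No

By sibling attribution (R2), Ingrid Baptiste is treated as also owning Sofia Baptiste's interest in Ironwood Realty LP, giving 50% + 50% = 100%.
By sibling attribution (R2), Ingrid Baptiste is treated as also owning Sofia Baptiste's interest in Granite Media Ltd, giving 36% + 40% = 76%.
Chain via Ironwood Realty LP → Clearview Ventures LLC → Slate Foods Inc. (R1): 100% × 76% × 88% × 71% = 47.4848% of Stonebridge Textiles S.p.A.
Chain via Granite Media Ltd → Redpoint Industries Corp. → Fairlane Holdings Ltd (R1): 76% × 92% × 49% × 14% = 4.796512% of Stonebridge Textiles S.p.A.
Aggregating (R3): 47.4848% + 4.796512% = 52.281312%.
52.281312% does not exceed the 80% threshold, so Ingrid is not a related party to Stonebridge Textiles S.p.A.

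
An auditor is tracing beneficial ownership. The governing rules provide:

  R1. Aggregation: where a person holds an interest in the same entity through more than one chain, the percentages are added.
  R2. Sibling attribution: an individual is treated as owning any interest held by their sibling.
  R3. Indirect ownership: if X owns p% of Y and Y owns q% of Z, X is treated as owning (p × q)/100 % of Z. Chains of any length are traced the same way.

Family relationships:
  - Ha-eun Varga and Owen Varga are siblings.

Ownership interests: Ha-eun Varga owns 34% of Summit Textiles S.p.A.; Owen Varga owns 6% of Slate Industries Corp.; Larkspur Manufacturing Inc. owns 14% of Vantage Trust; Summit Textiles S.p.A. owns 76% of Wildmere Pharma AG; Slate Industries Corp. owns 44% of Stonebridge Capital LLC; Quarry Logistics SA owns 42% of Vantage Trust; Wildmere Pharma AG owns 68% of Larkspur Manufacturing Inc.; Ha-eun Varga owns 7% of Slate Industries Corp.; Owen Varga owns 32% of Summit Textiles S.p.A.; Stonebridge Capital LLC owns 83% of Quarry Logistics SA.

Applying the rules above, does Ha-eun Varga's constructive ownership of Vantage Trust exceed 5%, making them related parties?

By sibling attribution (R2), Ha-eun Varga is treated as also owning Owen Varga's interest in Slate Industries Corp, giving 7% + 6% = 13%.
By sibling attribution (R2), Ha-eun Varga is treated as also owning Owen Varga's interest in Summit Textiles S.p.A, giving 34% + 32% = 66%.
Chain via Slate Industries Corp. → Stonebridge Capital LLC → Quarry Logistics SA (R3): 13% × 44% × 83% × 42% = 1.993992% of Vantage Trust.
Chain via Summit Textiles S.p.A. → Wildmere Pharma AG → Larkspur Manufacturing Inc. (R3): 66% × 76% × 68% × 14% = 4.775232% of Vantage Trust.
Aggregating (R1): 1.993992% + 4.775232% = 6.769224%.
6.769224% exceeds the 5% threshold, so Ha-eun is a related party to Vantage Trust.

Yes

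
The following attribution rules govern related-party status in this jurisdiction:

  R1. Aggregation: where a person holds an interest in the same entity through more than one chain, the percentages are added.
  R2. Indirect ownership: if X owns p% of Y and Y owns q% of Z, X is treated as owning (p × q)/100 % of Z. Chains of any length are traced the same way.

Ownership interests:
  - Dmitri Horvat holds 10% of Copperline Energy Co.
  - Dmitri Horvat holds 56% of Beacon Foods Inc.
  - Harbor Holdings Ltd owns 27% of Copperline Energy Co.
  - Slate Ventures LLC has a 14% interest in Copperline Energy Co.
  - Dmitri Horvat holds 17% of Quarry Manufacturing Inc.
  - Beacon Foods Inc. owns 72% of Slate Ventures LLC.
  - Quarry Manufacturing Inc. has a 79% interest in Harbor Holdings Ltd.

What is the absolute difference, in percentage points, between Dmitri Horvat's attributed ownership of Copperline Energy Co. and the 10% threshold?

Chain via Beacon Foods Inc. → Slate Ventures LLC (R2): 56% × 72% × 14% = 5.6448% of Copperline Energy Co.
Chain via Quarry Manufacturing Inc. → Harbor Holdings Ltd (R2): 17% × 79% × 27% = 3.6261% of Copperline Energy Co.
Direct interest in Copperline Energy Co: 10%.
Aggregating (R1): 5.6448% + 3.6261% + 10% = 19.2709%.
19.2709% exceeds the 10% threshold by 9.2709 percentage points.

9.2709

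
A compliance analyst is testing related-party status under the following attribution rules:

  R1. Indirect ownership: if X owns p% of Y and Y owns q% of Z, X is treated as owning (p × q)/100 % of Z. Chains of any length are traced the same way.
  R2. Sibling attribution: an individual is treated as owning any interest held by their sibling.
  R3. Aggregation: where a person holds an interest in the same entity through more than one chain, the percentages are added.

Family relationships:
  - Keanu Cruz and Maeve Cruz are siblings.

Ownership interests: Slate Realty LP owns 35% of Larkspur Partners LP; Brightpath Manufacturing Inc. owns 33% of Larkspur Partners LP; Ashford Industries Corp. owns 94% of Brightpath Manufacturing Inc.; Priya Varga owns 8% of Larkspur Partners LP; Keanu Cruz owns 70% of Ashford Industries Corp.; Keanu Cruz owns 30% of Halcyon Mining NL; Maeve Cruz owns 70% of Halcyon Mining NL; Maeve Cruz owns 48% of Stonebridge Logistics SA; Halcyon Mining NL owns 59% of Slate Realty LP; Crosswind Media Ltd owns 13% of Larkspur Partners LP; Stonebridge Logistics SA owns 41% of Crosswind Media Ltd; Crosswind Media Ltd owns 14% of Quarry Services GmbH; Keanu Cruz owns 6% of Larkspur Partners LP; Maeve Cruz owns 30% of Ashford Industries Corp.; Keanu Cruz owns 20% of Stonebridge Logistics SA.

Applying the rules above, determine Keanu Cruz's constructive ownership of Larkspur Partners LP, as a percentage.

61.2944%

By sibling attribution (R2), Keanu Cruz is treated as also owning Maeve Cruz's interest in Stonebridge Logistics SA, giving 20% + 48% = 68%.
By sibling attribution (R2), Keanu Cruz is treated as also owning Maeve Cruz's interest in Halcyon Mining NL, giving 30% + 70% = 100%.
By sibling attribution (R2), Keanu Cruz is treated as also owning Maeve Cruz's interest in Ashford Industries Corp, giving 70% + 30% = 100%.
Chain via Stonebridge Logistics SA → Crosswind Media Ltd (R1): 68% × 41% × 13% = 3.6244% of Larkspur Partners LP.
Chain via Halcyon Mining NL → Slate Realty LP (R1): 100% × 59% × 35% = 20.65% of Larkspur Partners LP.
Chain via Ashford Industries Corp. → Brightpath Manufacturing Inc. (R1): 100% × 94% × 33% = 31.02% of Larkspur Partners LP.
Direct interest in Larkspur Partners LP: 6%.
Aggregating (R3): 3.6244% + 20.65% + 31.02% + 6% = 61.2944%.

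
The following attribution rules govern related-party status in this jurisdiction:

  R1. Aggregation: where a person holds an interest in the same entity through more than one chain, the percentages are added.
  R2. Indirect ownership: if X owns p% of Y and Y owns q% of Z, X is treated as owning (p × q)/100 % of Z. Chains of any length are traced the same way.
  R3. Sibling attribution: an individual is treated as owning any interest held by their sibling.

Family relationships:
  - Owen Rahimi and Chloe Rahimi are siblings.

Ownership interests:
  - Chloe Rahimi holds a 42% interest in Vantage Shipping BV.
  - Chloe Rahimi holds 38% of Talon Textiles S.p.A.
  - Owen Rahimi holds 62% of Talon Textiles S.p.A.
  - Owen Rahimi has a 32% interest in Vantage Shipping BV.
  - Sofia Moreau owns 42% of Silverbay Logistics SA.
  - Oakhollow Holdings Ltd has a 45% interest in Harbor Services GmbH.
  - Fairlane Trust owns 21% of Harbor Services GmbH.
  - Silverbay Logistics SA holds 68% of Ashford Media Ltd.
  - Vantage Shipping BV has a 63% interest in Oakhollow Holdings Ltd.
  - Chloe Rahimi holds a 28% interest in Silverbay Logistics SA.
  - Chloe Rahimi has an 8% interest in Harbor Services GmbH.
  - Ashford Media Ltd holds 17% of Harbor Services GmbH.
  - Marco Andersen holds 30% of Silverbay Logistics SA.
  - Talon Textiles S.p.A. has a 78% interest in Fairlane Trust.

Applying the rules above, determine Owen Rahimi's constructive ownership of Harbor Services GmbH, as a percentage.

48.5958%

By sibling attribution (R3), Owen Rahimi is treated as also owning Chloe Rahimi's interest in Vantage Shipping BV, giving 32% + 42% = 74%.
By sibling attribution (R3), Owen Rahimi is treated as also owning Chloe Rahimi's interest in Talon Textiles S.p.A, giving 62% + 38% = 100%.
By sibling attribution (R3), Owen Rahimi is treated as owning Chloe Rahimi's 28% interest in Silverbay Logistics SA.
By sibling attribution (R3), Owen Rahimi is treated as owning Chloe Rahimi's 8% interest in Harbor Services GmbH.
Chain via Vantage Shipping BV → Oakhollow Holdings Ltd (R2): 74% × 63% × 45% = 20.979% of Harbor Services GmbH.
Chain via Talon Textiles S.p.A. → Fairlane Trust (R2): 100% × 78% × 21% = 16.38% of Harbor Services GmbH.
Chain via Silverbay Logistics SA → Ashford Media Ltd (R2): 28% × 68% × 17% = 3.2368% of Harbor Services GmbH.
Direct interest in Harbor Services GmbH: 8%.
Aggregating (R1): 20.979% + 16.38% + 3.2368% + 8% = 48.5958%.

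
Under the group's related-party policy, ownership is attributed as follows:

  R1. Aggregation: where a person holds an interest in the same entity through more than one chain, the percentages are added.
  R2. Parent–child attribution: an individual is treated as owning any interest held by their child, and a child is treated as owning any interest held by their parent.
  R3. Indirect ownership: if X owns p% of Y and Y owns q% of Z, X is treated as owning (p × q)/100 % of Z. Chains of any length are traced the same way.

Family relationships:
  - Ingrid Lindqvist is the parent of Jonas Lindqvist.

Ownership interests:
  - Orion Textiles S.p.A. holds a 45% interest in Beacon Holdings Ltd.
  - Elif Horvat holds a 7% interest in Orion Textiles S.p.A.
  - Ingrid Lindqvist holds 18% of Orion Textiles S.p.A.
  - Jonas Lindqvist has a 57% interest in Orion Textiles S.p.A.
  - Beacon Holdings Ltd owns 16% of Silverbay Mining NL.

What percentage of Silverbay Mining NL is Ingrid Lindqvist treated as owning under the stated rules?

By parent–child attribution (R2), Ingrid Lindqvist is treated as also owning Jonas Lindqvist's interest in Orion Textiles S.p.A, giving 18% + 57% = 75%.
Chain via Orion Textiles S.p.A. → Beacon Holdings Ltd (R3): 75% × 45% × 16% = 5.4% of Silverbay Mining NL.

5.4%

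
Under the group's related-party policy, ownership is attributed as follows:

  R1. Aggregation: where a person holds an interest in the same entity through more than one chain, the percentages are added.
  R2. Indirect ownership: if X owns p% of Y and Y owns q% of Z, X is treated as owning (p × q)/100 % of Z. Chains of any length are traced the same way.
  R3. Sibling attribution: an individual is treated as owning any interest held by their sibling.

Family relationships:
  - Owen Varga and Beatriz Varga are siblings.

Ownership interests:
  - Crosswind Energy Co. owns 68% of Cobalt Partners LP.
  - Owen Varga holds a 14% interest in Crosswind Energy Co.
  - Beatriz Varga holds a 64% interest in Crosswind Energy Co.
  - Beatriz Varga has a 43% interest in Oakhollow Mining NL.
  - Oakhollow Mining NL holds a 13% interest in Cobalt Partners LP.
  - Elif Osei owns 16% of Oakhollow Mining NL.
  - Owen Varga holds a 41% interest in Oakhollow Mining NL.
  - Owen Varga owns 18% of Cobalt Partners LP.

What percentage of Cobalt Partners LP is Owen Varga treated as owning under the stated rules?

By sibling attribution (R3), Owen Varga is treated as also owning Beatriz Varga's interest in Crosswind Energy Co, giving 14% + 64% = 78%.
By sibling attribution (R3), Owen Varga is treated as also owning Beatriz Varga's interest in Oakhollow Mining NL, giving 41% + 43% = 84%.
Chain via Crosswind Energy Co. (R2): 78% × 68% = 53.04% of Cobalt Partners LP.
Chain via Oakhollow Mining NL (R2): 84% × 13% = 10.92% of Cobalt Partners LP.
Direct interest in Cobalt Partners LP: 18%.
Aggregating (R1): 53.04% + 10.92% + 18% = 81.96%.

81.96%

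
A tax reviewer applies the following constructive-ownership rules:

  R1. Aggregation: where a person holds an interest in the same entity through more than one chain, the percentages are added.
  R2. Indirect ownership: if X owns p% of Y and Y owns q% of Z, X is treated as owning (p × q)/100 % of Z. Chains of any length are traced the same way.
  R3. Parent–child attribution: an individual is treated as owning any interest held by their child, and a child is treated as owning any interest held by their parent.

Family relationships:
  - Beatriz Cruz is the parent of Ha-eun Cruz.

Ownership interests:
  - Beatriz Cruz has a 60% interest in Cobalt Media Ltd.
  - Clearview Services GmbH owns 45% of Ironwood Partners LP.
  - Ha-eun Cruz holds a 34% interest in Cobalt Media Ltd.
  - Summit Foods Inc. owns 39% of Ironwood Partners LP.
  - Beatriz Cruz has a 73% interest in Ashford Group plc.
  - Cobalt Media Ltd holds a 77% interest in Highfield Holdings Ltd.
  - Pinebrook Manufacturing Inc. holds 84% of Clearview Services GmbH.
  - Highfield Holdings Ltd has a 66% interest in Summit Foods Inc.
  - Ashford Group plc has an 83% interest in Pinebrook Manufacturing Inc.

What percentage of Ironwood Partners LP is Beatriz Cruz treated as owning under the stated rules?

By parent–child attribution (R3), Beatriz Cruz is treated as also owning Ha-eun Cruz's interest in Cobalt Media Ltd, giving 60% + 34% = 94%.
Chain via Cobalt Media Ltd → Highfield Holdings Ltd → Summit Foods Inc. (R2): 94% × 77% × 66% × 39% = 18.630612% of Ironwood Partners LP.
Chain via Ashford Group plc → Pinebrook Manufacturing Inc. → Clearview Services GmbH (R2): 73% × 83% × 84% × 45% = 22.90302% of Ironwood Partners LP.
Aggregating (R1): 18.630612% + 22.90302% = 41.533632%.

41.533632%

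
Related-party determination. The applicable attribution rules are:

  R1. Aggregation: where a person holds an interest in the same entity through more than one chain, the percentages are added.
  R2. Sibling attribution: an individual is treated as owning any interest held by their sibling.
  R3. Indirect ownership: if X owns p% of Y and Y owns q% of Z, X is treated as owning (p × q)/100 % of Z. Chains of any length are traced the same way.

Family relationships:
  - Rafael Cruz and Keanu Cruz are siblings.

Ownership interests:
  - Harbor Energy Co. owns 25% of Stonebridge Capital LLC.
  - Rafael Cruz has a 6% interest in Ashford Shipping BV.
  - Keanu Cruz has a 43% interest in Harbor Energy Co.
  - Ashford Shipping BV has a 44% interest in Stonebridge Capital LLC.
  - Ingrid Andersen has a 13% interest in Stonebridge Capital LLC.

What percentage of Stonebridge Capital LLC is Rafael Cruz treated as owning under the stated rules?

By sibling attribution (R2), Rafael Cruz is treated as owning Keanu Cruz's 43% interest in Harbor Energy Co.
Chain via Ashford Shipping BV (R3): 6% × 44% = 2.64% of Stonebridge Capital LLC.
Chain via Harbor Energy Co. (R3): 43% × 25% = 10.75% of Stonebridge Capital LLC.
Aggregating (R1): 2.64% + 10.75% = 13.39%.

13.39%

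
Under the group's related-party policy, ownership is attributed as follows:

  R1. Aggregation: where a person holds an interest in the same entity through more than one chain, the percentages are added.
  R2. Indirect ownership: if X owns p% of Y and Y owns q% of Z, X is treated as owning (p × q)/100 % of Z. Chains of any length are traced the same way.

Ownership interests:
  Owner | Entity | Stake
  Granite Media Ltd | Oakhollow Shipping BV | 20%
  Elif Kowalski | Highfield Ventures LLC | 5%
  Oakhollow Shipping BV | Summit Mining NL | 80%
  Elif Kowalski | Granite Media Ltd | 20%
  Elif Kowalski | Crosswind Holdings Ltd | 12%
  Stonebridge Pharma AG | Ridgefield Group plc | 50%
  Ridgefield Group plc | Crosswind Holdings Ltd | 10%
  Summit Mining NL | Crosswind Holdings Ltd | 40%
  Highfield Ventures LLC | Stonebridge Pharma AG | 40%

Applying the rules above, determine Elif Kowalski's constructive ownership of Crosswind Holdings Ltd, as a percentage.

13.38%

Chain via Granite Media Ltd → Oakhollow Shipping BV → Summit Mining NL (R2): 20% × 20% × 80% × 40% = 1.28% of Crosswind Holdings Ltd.
Chain via Highfield Ventures LLC → Stonebridge Pharma AG → Ridgefield Group plc (R2): 5% × 40% × 50% × 10% = 0.1% of Crosswind Holdings Ltd.
Direct interest in Crosswind Holdings Ltd: 12%.
Aggregating (R1): 1.28% + 0.1% + 12% = 13.38%.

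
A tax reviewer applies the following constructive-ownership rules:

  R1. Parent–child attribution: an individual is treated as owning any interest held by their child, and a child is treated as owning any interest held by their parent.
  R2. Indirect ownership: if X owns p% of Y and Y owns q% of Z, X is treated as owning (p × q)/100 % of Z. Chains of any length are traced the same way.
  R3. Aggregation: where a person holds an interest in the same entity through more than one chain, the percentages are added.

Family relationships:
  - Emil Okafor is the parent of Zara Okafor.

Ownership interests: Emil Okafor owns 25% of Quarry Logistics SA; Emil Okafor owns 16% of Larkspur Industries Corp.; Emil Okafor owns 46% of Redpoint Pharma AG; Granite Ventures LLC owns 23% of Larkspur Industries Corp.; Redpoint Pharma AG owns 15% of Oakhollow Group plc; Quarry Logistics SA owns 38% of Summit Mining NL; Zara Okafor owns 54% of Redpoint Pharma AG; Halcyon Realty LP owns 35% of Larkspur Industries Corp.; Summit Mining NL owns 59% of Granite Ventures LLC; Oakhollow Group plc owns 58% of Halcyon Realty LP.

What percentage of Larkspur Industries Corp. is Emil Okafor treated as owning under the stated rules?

By parent–child attribution (R1), Emil Okafor is treated as also owning Zara Okafor's interest in Redpoint Pharma AG, giving 46% + 54% = 100%.
Chain via Redpoint Pharma AG → Oakhollow Group plc → Halcyon Realty LP (R2): 100% × 15% × 58% × 35% = 3.045% of Larkspur Industries Corp.
Chain via Quarry Logistics SA → Summit Mining NL → Granite Ventures LLC (R2): 25% × 38% × 59% × 23% = 1.28915% of Larkspur Industries Corp.
Direct interest in Larkspur Industries Corp: 16%.
Aggregating (R3): 3.045% + 1.28915% + 16% = 20.33415%.

20.33415%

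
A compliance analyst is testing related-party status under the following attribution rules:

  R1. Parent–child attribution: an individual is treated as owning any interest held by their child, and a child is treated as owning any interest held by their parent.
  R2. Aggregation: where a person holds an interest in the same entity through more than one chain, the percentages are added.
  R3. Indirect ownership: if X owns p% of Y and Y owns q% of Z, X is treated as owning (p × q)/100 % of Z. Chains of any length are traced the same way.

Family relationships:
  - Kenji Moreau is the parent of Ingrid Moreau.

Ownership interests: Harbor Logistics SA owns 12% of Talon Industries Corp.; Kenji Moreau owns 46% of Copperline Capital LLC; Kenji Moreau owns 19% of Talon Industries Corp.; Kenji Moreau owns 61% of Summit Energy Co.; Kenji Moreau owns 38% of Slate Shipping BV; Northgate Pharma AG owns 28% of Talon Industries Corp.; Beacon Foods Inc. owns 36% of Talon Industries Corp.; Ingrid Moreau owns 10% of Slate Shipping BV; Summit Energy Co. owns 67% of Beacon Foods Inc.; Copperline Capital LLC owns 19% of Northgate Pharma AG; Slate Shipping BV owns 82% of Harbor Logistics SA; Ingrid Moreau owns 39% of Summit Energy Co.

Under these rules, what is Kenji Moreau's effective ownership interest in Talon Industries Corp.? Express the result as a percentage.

By parent–child attribution (R1), Kenji Moreau is treated as also owning Ingrid Moreau's interest in Summit Energy Co, giving 61% + 39% = 100%.
By parent–child attribution (R1), Kenji Moreau is treated as also owning Ingrid Moreau's interest in Slate Shipping BV, giving 38% + 10% = 48%.
Chain via Copperline Capital LLC → Northgate Pharma AG (R3): 46% × 19% × 28% = 2.4472% of Talon Industries Corp.
Chain via Summit Energy Co. → Beacon Foods Inc. (R3): 100% × 67% × 36% = 24.12% of Talon Industries Corp.
Chain via Slate Shipping BV → Harbor Logistics SA (R3): 48% × 82% × 12% = 4.7232% of Talon Industries Corp.
Direct interest in Talon Industries Corp: 19%.
Aggregating (R2): 2.4472% + 24.12% + 4.7232% + 19% = 50.2904%.

50.2904%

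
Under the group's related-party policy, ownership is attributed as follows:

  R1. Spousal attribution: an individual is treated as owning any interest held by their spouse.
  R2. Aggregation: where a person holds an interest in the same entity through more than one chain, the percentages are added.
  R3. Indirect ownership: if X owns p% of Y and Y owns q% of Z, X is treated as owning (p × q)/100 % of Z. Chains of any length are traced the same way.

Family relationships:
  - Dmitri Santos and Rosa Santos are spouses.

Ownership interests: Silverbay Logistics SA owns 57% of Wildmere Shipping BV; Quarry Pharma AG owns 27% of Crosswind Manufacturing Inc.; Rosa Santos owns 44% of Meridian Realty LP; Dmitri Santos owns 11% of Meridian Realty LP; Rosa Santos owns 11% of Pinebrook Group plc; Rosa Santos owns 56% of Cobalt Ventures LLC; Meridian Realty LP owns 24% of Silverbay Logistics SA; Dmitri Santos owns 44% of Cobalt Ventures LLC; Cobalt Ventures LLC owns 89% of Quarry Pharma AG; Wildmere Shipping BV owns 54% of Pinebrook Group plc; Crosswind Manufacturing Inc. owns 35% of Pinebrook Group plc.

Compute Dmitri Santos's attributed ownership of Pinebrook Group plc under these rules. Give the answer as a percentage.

23.47346%

By spousal attribution (R1), Dmitri Santos is treated as also owning Rosa Santos's interest in Meridian Realty LP, giving 11% + 44% = 55%.
By spousal attribution (R1), Dmitri Santos is treated as also owning Rosa Santos's interest in Cobalt Ventures LLC, giving 44% + 56% = 100%.
By spousal attribution (R1), Dmitri Santos is treated as owning Rosa Santos's 11% interest in Pinebrook Group plc.
Chain via Meridian Realty LP → Silverbay Logistics SA → Wildmere Shipping BV (R3): 55% × 24% × 57% × 54% = 4.06296% of Pinebrook Group plc.
Chain via Cobalt Ventures LLC → Quarry Pharma AG → Crosswind Manufacturing Inc. (R3): 100% × 89% × 27% × 35% = 8.4105% of Pinebrook Group plc.
Direct interest in Pinebrook Group plc: 11%.
Aggregating (R2): 4.06296% + 8.4105% + 11% = 23.47346%.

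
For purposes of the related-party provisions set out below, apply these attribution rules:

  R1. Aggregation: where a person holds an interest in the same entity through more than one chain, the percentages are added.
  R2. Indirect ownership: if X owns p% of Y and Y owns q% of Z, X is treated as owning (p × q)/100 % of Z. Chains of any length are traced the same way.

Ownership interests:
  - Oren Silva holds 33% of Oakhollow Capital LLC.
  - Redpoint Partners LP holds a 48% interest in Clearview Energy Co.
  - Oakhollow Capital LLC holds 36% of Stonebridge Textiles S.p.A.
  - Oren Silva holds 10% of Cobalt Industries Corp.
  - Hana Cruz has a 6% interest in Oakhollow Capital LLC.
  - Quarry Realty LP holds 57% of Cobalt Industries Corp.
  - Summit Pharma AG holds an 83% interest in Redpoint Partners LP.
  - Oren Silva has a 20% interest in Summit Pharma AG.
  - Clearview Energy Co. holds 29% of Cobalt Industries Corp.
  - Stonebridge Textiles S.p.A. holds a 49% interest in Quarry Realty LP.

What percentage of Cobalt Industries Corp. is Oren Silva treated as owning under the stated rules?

15.628804%

Chain via Summit Pharma AG → Redpoint Partners LP → Clearview Energy Co. (R2): 20% × 83% × 48% × 29% = 2.31072% of Cobalt Industries Corp.
Chain via Oakhollow Capital LLC → Stonebridge Textiles S.p.A. → Quarry Realty LP (R2): 33% × 36% × 49% × 57% = 3.318084% of Cobalt Industries Corp.
Direct interest in Cobalt Industries Corp: 10%.
Aggregating (R1): 2.31072% + 3.318084% + 10% = 15.628804%.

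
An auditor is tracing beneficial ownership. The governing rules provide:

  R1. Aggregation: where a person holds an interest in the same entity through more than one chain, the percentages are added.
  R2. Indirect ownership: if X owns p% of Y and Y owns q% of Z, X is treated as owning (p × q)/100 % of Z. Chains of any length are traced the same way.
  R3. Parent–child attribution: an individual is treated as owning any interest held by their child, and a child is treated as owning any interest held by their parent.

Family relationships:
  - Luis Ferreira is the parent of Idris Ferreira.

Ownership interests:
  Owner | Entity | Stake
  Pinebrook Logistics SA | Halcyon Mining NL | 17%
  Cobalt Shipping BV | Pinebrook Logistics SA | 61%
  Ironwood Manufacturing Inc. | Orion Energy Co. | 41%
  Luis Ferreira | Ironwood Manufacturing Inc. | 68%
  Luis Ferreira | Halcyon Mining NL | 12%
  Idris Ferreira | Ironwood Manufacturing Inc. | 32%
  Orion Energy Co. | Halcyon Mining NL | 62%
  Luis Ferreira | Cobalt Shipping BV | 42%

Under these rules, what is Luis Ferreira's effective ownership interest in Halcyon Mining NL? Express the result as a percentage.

41.7754%

By parent–child attribution (R3), Luis Ferreira is treated as also owning Idris Ferreira's interest in Ironwood Manufacturing Inc, giving 68% + 32% = 100%.
Chain via Cobalt Shipping BV → Pinebrook Logistics SA (R2): 42% × 61% × 17% = 4.3554% of Halcyon Mining NL.
Chain via Ironwood Manufacturing Inc. → Orion Energy Co. (R2): 100% × 41% × 62% = 25.42% of Halcyon Mining NL.
Direct interest in Halcyon Mining NL: 12%.
Aggregating (R1): 4.3554% + 25.42% + 12% = 41.7754%.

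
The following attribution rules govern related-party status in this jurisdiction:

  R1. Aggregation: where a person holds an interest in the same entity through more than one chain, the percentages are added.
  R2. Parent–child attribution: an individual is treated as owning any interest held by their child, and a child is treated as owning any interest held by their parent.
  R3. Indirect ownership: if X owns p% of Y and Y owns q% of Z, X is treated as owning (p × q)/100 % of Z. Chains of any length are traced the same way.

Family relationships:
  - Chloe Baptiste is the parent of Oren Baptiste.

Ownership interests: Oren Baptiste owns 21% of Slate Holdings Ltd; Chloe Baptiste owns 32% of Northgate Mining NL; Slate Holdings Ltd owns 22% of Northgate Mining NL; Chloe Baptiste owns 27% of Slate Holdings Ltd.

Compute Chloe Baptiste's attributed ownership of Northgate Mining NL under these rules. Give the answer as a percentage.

42.56%

By parent–child attribution (R2), Chloe Baptiste is treated as also owning Oren Baptiste's interest in Slate Holdings Ltd, giving 27% + 21% = 48%.
Chain via Slate Holdings Ltd (R3): 48% × 22% = 10.56% of Northgate Mining NL.
Direct interest in Northgate Mining NL: 32%.
Aggregating (R1): 10.56% + 32% = 42.56%.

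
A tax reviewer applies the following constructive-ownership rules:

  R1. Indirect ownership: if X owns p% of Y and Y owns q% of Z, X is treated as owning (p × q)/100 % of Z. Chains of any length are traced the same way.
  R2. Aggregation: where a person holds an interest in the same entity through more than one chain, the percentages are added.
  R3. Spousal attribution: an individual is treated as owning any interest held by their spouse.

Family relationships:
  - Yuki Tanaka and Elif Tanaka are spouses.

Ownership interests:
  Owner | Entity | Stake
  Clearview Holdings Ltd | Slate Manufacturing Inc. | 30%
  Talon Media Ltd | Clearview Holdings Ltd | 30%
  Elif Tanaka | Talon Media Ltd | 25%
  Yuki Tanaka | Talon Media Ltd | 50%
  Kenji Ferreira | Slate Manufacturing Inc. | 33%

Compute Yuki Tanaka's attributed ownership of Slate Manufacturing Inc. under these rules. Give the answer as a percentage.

6.75%

By spousal attribution (R3), Yuki Tanaka is treated as also owning Elif Tanaka's interest in Talon Media Ltd, giving 50% + 25% = 75%.
Chain via Talon Media Ltd → Clearview Holdings Ltd (R1): 75% × 30% × 30% = 6.75% of Slate Manufacturing Inc.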